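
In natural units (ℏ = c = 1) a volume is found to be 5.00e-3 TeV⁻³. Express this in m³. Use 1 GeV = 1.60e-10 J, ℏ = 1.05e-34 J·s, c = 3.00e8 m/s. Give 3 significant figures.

Volume is [L]³ = [E]⁻³·(ℏc)³.
1 GeV⁻³ → (ℏc)³ × (1 GeV in J)⁻³ = 7.63e-48 m³.
Convert the energy scale: 5.00e-3 TeV⁻³ = 5.00e-12 GeV⁻³.
Result: 5.00e-12 × 7.63e-48 = 3.82e-59 m³.

3.82e-59 m³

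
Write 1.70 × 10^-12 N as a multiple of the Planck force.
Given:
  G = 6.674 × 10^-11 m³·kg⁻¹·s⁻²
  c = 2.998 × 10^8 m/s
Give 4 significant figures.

Planck force: F_P = c⁴/G = 1.210 × 10^44 N.
1.70 × 10^-12 / 1.210 × 10^44 = 1.404 × 10^-56

1.404 × 10^-56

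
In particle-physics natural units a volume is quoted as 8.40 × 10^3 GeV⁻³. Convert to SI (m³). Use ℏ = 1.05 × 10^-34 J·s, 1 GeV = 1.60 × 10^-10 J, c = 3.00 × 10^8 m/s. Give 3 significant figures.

6.41 × 10^-44 m³

Volume is [L]³ = [E]⁻³·(ℏc)³.
1 GeV⁻³ → (ℏc)³ × (1 GeV in J)⁻³ = 7.63 × 10^-48 m³.
Result: 8.40 × 10^3 × 7.63 × 10^-48 = 6.41 × 10^-44 m³.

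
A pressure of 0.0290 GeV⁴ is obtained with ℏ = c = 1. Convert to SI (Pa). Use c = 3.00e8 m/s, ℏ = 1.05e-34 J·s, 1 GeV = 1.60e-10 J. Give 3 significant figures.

Pressure is [E]/[L]³ = [E]⁴/(ℏc)³.
1 GeV⁴ → 1/(ℏc)³ × (1 GeV in J)⁴ = 2.10e37 Pa.
Result: 0.0290 × 2.10e37 = 6.08e35 Pa.

6.08e35 Pa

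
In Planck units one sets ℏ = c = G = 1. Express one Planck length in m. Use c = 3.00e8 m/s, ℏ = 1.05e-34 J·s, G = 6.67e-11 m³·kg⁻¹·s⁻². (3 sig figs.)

1.61e-35 m

ℓ_P = √(ℏG/c³)
  = √(2.59e-70)
  = 1.61e-35 m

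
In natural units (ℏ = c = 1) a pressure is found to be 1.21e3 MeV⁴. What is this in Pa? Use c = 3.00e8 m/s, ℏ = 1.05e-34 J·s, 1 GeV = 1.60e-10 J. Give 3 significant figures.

Pressure is [E]/[L]³ = [E]⁴/(ℏc)³.
1 GeV⁴ → 1/(ℏc)³ × (1 GeV in J)⁴ = 2.10e37 Pa.
Convert the energy scale: 1.21e3 MeV⁴ = 1.21e-9 GeV⁴.
Result: 1.21e-9 × 2.10e37 = 2.54e28 Pa.

2.54e28 Pa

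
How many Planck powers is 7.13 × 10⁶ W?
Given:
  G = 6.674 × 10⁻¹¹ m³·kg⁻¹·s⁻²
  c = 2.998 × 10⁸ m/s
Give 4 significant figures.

Planck power: P_P = c⁵/G = 3.629 × 10⁵² W.
7.13 × 10⁶ / 3.629 × 10⁵² = 1.965 × 10⁻⁴⁶

1.965 × 10⁻⁴⁶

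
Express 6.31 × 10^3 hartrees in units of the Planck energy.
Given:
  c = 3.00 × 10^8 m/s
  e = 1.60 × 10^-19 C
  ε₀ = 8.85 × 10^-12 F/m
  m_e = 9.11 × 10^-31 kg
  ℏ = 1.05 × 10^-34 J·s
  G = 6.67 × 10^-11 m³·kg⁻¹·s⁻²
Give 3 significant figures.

hartree: E_h = m_e e⁴/(4πε₀ℏ)² = 4.38 × 10^-18 J
Planck energy: E_P = √(ℏc⁵/G) = 1.96 × 10^9 J
6.31 × 10^3 × 4.38 × 10^-18 / 1.96 × 10^9 = 1.41 × 10^-23

1.41 × 10^-23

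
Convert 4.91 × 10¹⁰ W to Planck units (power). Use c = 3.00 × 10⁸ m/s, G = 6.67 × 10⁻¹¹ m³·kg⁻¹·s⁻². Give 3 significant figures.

1.35 × 10⁻⁴²

Planck power: P_P = c⁵/G = 3.64 × 10⁵² W.
4.91 × 10¹⁰ / 3.64 × 10⁵² = 1.35 × 10⁻⁴²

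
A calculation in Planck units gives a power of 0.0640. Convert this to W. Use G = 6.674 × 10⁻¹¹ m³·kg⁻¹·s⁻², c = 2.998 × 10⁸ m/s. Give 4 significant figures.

2.322 × 10⁵¹ W

One Planck power: P_P = c⁵/G = 3.629 × 10⁵² W.
0.0640 × 3.629 × 10⁵² W = 2.322 × 10⁵¹ W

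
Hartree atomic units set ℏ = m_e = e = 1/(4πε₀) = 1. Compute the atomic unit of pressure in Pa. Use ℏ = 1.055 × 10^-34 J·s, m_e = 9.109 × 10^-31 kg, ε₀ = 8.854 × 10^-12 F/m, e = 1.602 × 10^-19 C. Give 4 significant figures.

2.929 × 10^13 Pa

The unique combination of the constants set to 1 with dimensions of pressure is P_au = E_h/a₀³ = m_e⁴e¹⁰/((4πε₀)⁵ℏ⁸).
E_h = 4.354 × 10^-18 J
a₀ = 5.297 × 10^-11 m
E_h/a₀³ = 2.929 × 10^13 Pa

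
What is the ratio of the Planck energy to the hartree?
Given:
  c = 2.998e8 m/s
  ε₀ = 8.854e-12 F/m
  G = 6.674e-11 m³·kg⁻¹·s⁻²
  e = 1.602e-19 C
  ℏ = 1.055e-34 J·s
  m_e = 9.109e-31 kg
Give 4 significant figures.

4.494e26

Planck energy: E_P = √(ℏc⁵/G) = 1.957e9 J
hartree: E_h = m_e e⁴/(4πε₀ℏ)² = 4.354e-18 J
ratio = 1.957e9 / 4.354e-18 = 4.494e26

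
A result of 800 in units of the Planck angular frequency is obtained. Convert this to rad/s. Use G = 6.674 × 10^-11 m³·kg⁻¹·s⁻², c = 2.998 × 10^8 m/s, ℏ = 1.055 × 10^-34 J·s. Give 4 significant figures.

One Planck angular frequency: ω_P = √(c⁵/(ℏG)) = 1.855 × 10^43 rad/s.
800 × 1.855 × 10^43 rad/s = 1.484 × 10^46 rad/s

1.484 × 10^46 rad/s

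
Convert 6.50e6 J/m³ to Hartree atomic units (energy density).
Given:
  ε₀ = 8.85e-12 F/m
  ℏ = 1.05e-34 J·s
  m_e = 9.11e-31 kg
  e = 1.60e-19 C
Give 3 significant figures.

atomic unit of energy density: u_au = E_h/a₀³ = m_e⁴e¹⁰/((4πε₀)⁵ℏ⁸) = 3.01e13 J/m³.
6.50e6 / 3.01e13 = 2.16e-7

2.16e-7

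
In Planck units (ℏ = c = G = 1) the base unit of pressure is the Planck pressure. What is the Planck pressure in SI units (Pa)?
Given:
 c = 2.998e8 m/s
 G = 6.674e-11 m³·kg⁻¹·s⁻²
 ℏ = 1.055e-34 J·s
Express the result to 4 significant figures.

4.632e113 Pa

p_P = c⁷/(ℏG²)
  = 2.177e59 / 4.699e-55
  = 4.632e113 Pa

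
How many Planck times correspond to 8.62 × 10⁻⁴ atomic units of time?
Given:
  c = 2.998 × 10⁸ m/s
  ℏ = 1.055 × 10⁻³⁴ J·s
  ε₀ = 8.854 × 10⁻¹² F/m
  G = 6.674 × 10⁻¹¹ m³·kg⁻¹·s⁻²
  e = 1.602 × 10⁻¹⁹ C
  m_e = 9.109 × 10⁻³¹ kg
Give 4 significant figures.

3.873 × 10²³

atomic unit of time: τ_au = (4πε₀)²ℏ³/(m_e e⁴) = 2.423 × 10⁻¹⁷ s
Planck time: t_P = √(ℏG/c⁵) = 5.392 × 10⁻⁴⁴ s
8.62 × 10⁻⁴ × 2.423 × 10⁻¹⁷ / 5.392 × 10⁻⁴⁴ = 3.873 × 10²³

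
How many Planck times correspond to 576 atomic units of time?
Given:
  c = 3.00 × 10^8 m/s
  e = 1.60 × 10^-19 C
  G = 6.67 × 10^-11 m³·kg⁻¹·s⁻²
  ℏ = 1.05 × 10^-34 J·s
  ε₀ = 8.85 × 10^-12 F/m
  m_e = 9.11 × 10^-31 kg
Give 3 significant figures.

2.57 × 10^29

atomic unit of time: τ_au = (4πε₀)²ℏ³/(m_e e⁴) = 2.40 × 10^-17 s
Planck time: t_P = √(ℏG/c⁵) = 5.37 × 10^-44 s
576 × 2.40 × 10^-17 / 5.37 × 10^-44 = 2.57 × 10^29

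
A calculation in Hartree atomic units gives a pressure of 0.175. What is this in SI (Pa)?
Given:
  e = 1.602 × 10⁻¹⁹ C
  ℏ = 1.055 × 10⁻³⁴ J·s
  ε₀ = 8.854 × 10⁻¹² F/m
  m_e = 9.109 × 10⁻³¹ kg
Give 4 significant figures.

One atomic unit of pressure: P_au = E_h/a₀³ = m_e⁴e¹⁰/((4πε₀)⁵ℏ⁸) = 2.929 × 10¹³ Pa.
0.175 × 2.929 × 10¹³ Pa = 5.126 × 10¹² Pa

5.126 × 10¹² Pa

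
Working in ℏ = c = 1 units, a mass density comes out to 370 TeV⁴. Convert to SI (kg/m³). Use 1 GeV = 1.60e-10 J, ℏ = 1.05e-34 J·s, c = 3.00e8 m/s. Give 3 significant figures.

Mass density is [E]/(c²[L]³) = [E]⁴/(ℏ³c⁵).
1 GeV⁴ → 1/(ℏ³c⁵) × (1 GeV in J)⁴ = 2.33e20 kg/m³.
Convert the energy scale: 370 TeV⁴ = 3.70e14 GeV⁴.
Result: 3.70e14 × 2.33e20 = 8.62e34 kg/m³.

8.62e34 kg/m³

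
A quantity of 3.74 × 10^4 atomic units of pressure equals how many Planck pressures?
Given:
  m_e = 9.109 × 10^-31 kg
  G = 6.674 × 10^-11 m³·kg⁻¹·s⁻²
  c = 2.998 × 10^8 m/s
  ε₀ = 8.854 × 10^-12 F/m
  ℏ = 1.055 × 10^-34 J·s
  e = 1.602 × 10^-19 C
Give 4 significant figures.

atomic unit of pressure: P_au = E_h/a₀³ = m_e⁴e¹⁰/((4πε₀)⁵ℏ⁸) = 2.929 × 10^13 Pa
Planck pressure: p_P = c⁷/(ℏG²) = 4.632 × 10^113 Pa
3.74 × 10^4 × 2.929 × 10^13 / 4.632 × 10^113 = 2.365 × 10^-96

2.365 × 10^-96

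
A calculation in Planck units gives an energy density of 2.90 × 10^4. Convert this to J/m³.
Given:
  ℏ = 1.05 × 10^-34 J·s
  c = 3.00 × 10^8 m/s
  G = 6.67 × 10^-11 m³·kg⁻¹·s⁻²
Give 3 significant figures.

One Planck energy density: u_P = c⁷/(ℏG²) = 4.68 × 10^113 J/m³.
2.90 × 10^4 × 4.68 × 10^113 J/m³ = 1.36 × 10^118 J/m³

1.36 × 10^118 J/m³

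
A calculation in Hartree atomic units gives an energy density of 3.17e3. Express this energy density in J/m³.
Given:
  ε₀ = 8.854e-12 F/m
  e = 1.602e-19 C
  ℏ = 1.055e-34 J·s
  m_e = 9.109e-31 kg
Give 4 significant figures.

9.285e16 J/m³

One atomic unit of energy density: u_au = E_h/a₀³ = m_e⁴e¹⁰/((4πε₀)⁵ℏ⁸) = 2.929e13 J/m³.
3.17e3 × 2.929e13 J/m³ = 9.285e16 J/m³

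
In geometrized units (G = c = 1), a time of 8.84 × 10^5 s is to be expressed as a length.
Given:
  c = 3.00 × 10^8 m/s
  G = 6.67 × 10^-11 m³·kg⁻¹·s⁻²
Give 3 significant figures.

Time → length via c.
8.84 × 10^5 s × (c) = 2.65 × 10^14 m

2.65 × 10^14 m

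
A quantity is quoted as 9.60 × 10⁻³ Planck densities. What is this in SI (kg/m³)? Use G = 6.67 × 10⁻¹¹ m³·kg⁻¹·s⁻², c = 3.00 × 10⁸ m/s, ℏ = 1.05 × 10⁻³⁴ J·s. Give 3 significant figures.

One Planck density: ρ_P = c⁵/(ℏG²) = 5.20 × 10⁹⁶ kg/m³.
9.60 × 10⁻³ × 5.20 × 10⁹⁶ kg/m³ = 4.99 × 10⁹⁴ kg/m³

4.99 × 10⁹⁴ kg/m³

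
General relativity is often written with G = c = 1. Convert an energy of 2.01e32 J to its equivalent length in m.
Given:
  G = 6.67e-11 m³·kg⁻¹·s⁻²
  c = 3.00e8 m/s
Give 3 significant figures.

Energy → length via G/c⁴.
2.01e32 J × (G/c⁴) = 1.66e-12 m

1.66e-12 m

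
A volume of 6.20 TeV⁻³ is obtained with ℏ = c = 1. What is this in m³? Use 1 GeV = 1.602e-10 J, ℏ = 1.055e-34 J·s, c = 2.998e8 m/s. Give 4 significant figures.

4.772e-56 m³

Volume is [L]³ = [E]⁻³·(ℏc)³.
1 GeV⁻³ → (ℏc)³ × (1 GeV in J)⁻³ = 7.696e-48 m³.
Convert the energy scale: 6.20 TeV⁻³ = 6.20e-9 GeV⁻³.
Result: 6.20e-9 × 7.696e-48 = 4.772e-56 m³.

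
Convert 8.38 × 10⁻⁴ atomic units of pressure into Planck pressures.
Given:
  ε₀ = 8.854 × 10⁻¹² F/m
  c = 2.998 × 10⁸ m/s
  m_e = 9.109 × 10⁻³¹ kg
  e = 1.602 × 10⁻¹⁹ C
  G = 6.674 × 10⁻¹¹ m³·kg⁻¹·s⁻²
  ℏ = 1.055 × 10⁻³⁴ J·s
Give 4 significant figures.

atomic unit of pressure: P_au = E_h/a₀³ = m_e⁴e¹⁰/((4πε₀)⁵ℏ⁸) = 2.929 × 10¹³ Pa
Planck pressure: p_P = c⁷/(ℏG²) = 4.632 × 10¹¹³ Pa
8.38 × 10⁻⁴ × 2.929 × 10¹³ / 4.632 × 10¹¹³ = 5.299 × 10⁻¹⁰⁴

5.299 × 10⁻¹⁰⁴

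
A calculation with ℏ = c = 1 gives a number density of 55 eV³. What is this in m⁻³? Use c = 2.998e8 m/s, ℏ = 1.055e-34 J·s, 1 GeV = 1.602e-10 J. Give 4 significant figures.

Number density is [L]⁻³ = [E]³/(ℏc)³.
1 GeV³ → 1/(ℏc)³ × (1 GeV in J)³ = 1.299e47 m⁻³.
Convert the energy scale: 55 eV³ = 5.50e-26 GeV³.
Result: 5.50e-26 × 1.299e47 = 7.147e21 m⁻³.

7.147e21 m⁻³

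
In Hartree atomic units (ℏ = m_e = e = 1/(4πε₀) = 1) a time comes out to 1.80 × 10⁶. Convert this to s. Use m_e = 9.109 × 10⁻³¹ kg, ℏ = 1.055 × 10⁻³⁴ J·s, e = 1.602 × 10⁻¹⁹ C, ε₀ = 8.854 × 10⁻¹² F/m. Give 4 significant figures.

One atomic unit of time: τ_au = (4πε₀)²ℏ³/(m_e e⁴) = 2.423 × 10⁻¹⁷ s.
1.80 × 10⁶ × 2.423 × 10⁻¹⁷ s = 4.361 × 10⁻¹¹ s

4.361 × 10⁻¹¹ s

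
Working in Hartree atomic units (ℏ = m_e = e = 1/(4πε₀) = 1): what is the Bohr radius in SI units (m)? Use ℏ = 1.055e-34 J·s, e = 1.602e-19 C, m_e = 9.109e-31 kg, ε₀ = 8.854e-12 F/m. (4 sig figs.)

5.297e-11 m

The unique combination of the constants set to 1 with dimensions of length is a₀ = 4πε₀ℏ²/(m_e e²).
  = 1.238e-78 / 2.338e-68
  = 5.297e-11 m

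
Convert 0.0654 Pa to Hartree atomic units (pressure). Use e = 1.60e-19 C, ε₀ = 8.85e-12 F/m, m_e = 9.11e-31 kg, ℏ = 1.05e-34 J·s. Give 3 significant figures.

atomic unit of pressure: P_au = E_h/a₀³ = m_e⁴e¹⁰/((4πε₀)⁵ℏ⁸) = 3.01e13 Pa.
0.0654 / 3.01e13 = 2.17e-15

2.17e-15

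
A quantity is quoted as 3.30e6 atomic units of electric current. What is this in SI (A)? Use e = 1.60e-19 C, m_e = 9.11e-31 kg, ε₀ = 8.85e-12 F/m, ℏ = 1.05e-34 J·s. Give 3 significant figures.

2.20e4 A

One atomic unit of electric current: I_au = e E_h/ℏ = m_e e⁵/((4πε₀)²ℏ³) = 6.67e-3 A.
3.30e6 × 6.67e-3 A = 2.20e4 A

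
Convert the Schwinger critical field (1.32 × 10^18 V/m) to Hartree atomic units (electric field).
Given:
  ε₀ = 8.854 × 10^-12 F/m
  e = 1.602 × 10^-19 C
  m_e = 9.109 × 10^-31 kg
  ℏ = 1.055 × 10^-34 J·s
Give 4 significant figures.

2.573 × 10^6

atomic unit of electric field: E_au = E_h/(e a₀) = m_e²e⁵/((4πε₀)³ℏ⁴) = 5.131 × 10^11 V/m.
1.32 × 10^18 / 5.131 × 10^11 = 2.573 × 10^6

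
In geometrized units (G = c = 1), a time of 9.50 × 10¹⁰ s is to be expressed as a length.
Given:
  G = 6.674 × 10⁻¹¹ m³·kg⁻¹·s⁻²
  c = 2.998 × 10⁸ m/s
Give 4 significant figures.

Time → length via c.
9.50 × 10¹⁰ s × (c) = 2.848 × 10¹⁹ m

2.848 × 10¹⁹ m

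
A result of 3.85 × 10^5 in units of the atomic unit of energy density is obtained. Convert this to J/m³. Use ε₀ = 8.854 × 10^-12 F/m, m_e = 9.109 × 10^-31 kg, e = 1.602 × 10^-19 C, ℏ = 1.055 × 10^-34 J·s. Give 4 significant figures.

1.128 × 10^19 J/m³

One atomic unit of energy density: u_au = E_h/a₀³ = m_e⁴e¹⁰/((4πε₀)⁵ℏ⁸) = 2.929 × 10^13 J/m³.
3.85 × 10^5 × 2.929 × 10^13 J/m³ = 1.128 × 10^19 J/m³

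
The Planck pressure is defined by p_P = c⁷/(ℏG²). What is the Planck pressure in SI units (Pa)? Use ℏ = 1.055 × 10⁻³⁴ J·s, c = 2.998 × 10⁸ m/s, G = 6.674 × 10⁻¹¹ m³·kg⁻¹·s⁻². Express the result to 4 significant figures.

4.632 × 10¹¹³ Pa

p_P = c⁷/(ℏG²)
  = 2.177 × 10⁵⁹ / 4.699 × 10⁻⁵⁵
  = 4.632 × 10¹¹³ Pa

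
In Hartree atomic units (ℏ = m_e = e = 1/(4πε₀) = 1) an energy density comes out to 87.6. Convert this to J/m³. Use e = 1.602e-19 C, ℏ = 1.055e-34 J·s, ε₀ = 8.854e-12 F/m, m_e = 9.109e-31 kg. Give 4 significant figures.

2.566e15 J/m³

One atomic unit of energy density: u_au = E_h/a₀³ = m_e⁴e¹⁰/((4πε₀)⁵ℏ⁸) = 2.929e13 J/m³.
87.6 × 2.929e13 J/m³ = 2.566e15 J/m³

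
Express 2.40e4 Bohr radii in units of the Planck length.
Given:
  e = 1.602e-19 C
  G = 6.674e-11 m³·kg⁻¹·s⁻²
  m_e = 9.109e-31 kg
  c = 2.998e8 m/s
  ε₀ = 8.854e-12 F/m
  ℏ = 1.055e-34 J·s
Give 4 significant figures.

7.865e28

Bohr radius: a₀ = 4πε₀ℏ²/(m_e e²) = 5.297e-11 m
Planck length: ℓ_P = √(ℏG/c³) = 1.616e-35 m
2.40e4 × 5.297e-11 / 1.616e-35 = 7.865e28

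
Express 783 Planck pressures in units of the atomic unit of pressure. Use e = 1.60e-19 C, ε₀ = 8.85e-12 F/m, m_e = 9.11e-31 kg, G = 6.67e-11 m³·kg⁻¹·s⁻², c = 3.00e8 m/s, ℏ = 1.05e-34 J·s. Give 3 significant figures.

1.22e103

Planck pressure: p_P = c⁷/(ℏG²) = 4.68e113 Pa
atomic unit of pressure: P_au = E_h/a₀³ = m_e⁴e¹⁰/((4πε₀)⁵ℏ⁸) = 3.01e13 Pa
783 × 4.68e113 / 3.01e13 = 1.22e103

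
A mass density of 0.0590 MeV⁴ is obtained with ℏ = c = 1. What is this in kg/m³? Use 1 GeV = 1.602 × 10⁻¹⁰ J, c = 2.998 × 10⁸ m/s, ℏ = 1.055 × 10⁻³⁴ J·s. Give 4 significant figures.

1.366 × 10⁷ kg/m³

Mass density is [E]/(c²[L]³) = [E]⁴/(ℏ³c⁵).
1 GeV⁴ → 1/(ℏ³c⁵) × (1 GeV in J)⁴ = 2.316 × 10²⁰ kg/m³.
Convert the energy scale: 0.0590 MeV⁴ = 5.90 × 10⁻¹⁴ GeV⁴.
Result: 5.90 × 10⁻¹⁴ × 2.316 × 10²⁰ = 1.366 × 10⁷ kg/m³.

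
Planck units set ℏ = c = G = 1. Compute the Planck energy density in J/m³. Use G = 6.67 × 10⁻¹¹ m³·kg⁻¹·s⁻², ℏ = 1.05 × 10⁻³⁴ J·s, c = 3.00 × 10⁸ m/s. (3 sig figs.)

Dimensional analysis gives u_P = c⁷/(ℏG²).
  = 2.19 × 10⁵⁹ / 4.67 × 10⁻⁵⁵
  = 4.68 × 10¹¹³ J/m³

4.68 × 10¹¹³ J/m³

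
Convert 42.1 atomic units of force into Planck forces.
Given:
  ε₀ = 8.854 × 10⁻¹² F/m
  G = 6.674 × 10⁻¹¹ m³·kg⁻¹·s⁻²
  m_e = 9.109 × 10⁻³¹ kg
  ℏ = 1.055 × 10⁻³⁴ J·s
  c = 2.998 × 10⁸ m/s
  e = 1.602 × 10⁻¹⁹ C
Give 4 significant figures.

atomic unit of force: F_au = E_h/a₀ = m_e²e⁶/((4πε₀)³ℏ⁴) = 8.220 × 10⁻⁸ N
Planck force: F_P = c⁴/G = 1.210 × 10⁴⁴ N
42.1 × 8.220 × 10⁻⁸ / 1.210 × 10⁴⁴ = 2.859 × 10⁻⁵⁰

2.859 × 10⁻⁵⁰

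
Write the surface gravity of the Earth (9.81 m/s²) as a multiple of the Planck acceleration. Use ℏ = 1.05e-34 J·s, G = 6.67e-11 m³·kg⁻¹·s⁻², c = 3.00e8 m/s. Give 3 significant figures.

Planck acceleration: a_P = √(c⁷/(ℏG)) = 5.59e51 m/s².
9.81 / 5.59e51 = 1.76e-51

1.76e-51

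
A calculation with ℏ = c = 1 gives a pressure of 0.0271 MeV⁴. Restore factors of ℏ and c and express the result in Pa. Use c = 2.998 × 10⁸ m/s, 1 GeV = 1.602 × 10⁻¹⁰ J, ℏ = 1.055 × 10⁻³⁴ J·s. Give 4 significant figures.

5.641 × 10²³ Pa

Pressure is [E]/[L]³ = [E]⁴/(ℏc)³.
1 GeV⁴ → 1/(ℏc)³ × (1 GeV in J)⁴ = 2.082 × 10³⁷ Pa.
Convert the energy scale: 0.0271 MeV⁴ = 2.71 × 10⁻¹⁴ GeV⁴.
Result: 2.71 × 10⁻¹⁴ × 2.082 × 10³⁷ = 5.641 × 10²³ Pa.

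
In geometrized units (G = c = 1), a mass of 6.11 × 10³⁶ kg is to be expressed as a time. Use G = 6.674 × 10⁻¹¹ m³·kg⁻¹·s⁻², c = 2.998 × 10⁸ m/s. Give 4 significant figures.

15.13 s

Mass → time via G/c³.
6.11 × 10³⁶ kg × (G/c³) = 15.13 s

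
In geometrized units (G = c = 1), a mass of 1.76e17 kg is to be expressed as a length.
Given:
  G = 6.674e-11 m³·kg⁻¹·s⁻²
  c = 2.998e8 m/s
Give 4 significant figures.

In G = c = 1 units mass has dimensions of length; the conversion factor is G/c².
1.76e17 kg × (G/c²) = 1.307e-10 m

1.307e-10 m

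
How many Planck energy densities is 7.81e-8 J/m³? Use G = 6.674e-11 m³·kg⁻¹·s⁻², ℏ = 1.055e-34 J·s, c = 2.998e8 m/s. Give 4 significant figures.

Planck energy density: u_P = c⁷/(ℏG²) = 4.632e113 J/m³.
7.81e-8 / 4.632e113 = 1.686e-121

1.686e-121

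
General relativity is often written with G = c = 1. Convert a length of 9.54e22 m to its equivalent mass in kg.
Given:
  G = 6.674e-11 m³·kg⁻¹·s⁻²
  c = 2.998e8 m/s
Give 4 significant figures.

1.285e50 kg

Length → mass via c²/G.
9.54e22 m × (c²/G) = 1.285e50 kg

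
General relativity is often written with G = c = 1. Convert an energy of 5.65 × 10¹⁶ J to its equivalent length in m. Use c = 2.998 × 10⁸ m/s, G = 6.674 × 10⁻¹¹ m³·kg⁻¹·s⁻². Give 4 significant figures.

Energy → length via G/c⁴.
5.65 × 10¹⁶ J × (G/c⁴) = 4.668 × 10⁻²⁸ m

4.668 × 10⁻²⁸ m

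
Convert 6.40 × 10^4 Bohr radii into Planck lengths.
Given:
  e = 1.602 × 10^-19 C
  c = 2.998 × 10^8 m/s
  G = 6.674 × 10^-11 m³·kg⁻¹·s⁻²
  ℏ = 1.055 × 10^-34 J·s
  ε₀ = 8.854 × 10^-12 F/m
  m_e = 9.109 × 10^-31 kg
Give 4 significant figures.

Bohr radius: a₀ = 4πε₀ℏ²/(m_e e²) = 5.297 × 10^-11 m
Planck length: ℓ_P = √(ℏG/c³) = 1.616 × 10^-35 m
6.40 × 10^4 × 5.297 × 10^-11 / 1.616 × 10^-35 = 2.097 × 10^29

2.097 × 10^29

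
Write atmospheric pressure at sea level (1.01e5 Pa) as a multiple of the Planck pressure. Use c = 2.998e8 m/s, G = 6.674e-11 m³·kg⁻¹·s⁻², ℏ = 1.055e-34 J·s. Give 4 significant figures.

Planck pressure: p_P = c⁷/(ℏG²) = 4.632e113 Pa.
1.01e5 / 4.632e113 = 2.180e-109

2.180e-109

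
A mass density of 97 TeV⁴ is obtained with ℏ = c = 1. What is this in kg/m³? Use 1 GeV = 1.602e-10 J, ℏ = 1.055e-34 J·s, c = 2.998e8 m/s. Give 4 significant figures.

Mass density is [E]/(c²[L]³) = [E]⁴/(ℏ³c⁵).
1 GeV⁴ → 1/(ℏ³c⁵) × (1 GeV in J)⁴ = 2.316e20 kg/m³.
Convert the energy scale: 97 TeV⁴ = 9.70e13 GeV⁴.
Result: 9.70e13 × 2.316e20 = 2.246e34 kg/m³.

2.246e34 kg/m³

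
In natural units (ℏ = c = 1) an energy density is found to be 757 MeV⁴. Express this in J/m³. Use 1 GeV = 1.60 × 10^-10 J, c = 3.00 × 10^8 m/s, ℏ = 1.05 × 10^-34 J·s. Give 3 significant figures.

1.59 × 10^28 J/m³

[E]/[L]³ = [E]⁴/(ℏc)³; restore (ℏc)⁻³.
1 GeV⁴ → 1/(ℏc)³ × (1 GeV in J)⁴ = 2.10 × 10^37 J/m³.
Convert the energy scale: 757 MeV⁴ = 7.57 × 10^-10 GeV⁴.
Result: 7.57 × 10^-10 × 2.10 × 10^37 = 1.59 × 10^28 J/m³.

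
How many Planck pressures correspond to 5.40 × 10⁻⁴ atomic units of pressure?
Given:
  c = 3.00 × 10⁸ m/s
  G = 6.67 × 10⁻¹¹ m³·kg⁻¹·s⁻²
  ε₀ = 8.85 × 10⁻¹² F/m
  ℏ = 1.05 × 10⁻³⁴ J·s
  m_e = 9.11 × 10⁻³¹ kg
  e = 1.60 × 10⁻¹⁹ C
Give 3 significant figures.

3.48 × 10⁻¹⁰⁴

atomic unit of pressure: P_au = E_h/a₀³ = m_e⁴e¹⁰/((4πε₀)⁵ℏ⁸) = 3.01 × 10¹³ Pa
Planck pressure: p_P = c⁷/(ℏG²) = 4.68 × 10¹¹³ Pa
5.40 × 10⁻⁴ × 3.01 × 10¹³ / 4.68 × 10¹¹³ = 3.48 × 10⁻¹⁰⁴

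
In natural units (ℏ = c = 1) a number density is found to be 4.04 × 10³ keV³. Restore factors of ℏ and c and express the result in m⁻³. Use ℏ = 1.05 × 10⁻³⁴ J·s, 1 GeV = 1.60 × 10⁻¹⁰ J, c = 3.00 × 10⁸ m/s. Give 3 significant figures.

5.29 × 10³² m⁻³

Number density is [L]⁻³ = [E]³/(ℏc)³.
1 GeV³ → 1/(ℏc)³ × (1 GeV in J)³ = 1.31 × 10⁴⁷ m⁻³.
Convert the energy scale: 4.04 × 10³ keV³ = 4.04 × 10⁻¹⁵ GeV³.
Result: 4.04 × 10⁻¹⁵ × 1.31 × 10⁴⁷ = 5.29 × 10³² m⁻³.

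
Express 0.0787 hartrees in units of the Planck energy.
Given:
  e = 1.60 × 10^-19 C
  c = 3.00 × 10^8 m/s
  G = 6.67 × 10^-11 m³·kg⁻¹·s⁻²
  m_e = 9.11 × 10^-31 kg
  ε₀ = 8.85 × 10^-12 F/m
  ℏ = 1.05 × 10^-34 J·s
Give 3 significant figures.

hartree: E_h = m_e e⁴/(4πε₀ℏ)² = 4.38 × 10^-18 J
Planck energy: E_P = √(ℏc⁵/G) = 1.96 × 10^9 J
0.0787 × 4.38 × 10^-18 / 1.96 × 10^9 = 1.76 × 10^-28

1.76 × 10^-28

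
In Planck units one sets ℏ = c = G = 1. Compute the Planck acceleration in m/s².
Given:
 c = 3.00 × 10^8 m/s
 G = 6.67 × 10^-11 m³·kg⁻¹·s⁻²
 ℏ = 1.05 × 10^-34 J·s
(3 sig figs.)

5.59 × 10^51 m/s²

a_P = √(c⁷/(ℏG))
  = √(3.12 × 10^103)
  = 5.59 × 10^51 m/s²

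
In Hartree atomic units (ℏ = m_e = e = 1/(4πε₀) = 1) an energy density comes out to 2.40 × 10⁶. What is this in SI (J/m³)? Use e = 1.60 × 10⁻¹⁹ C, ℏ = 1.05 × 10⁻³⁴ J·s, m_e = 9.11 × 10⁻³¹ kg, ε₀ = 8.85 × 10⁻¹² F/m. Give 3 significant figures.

One atomic unit of energy density: u_au = E_h/a₀³ = m_e⁴e¹⁰/((4πε₀)⁵ℏ⁸) = 3.01 × 10¹³ J/m³.
2.40 × 10⁶ × 3.01 × 10¹³ J/m³ = 7.23 × 10¹⁹ J/m³

7.23 × 10¹⁹ J/m³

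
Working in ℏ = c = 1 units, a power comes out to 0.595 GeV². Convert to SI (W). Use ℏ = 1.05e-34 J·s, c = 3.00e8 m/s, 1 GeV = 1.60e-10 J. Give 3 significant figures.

Power is [E]/[T] = [E]²/ℏ.
1 GeV² → 1/ℏ × (1 GeV in J)² = 2.44e14 W.
Result: 0.595 × 2.44e14 = 1.45e14 W.

1.45e14 W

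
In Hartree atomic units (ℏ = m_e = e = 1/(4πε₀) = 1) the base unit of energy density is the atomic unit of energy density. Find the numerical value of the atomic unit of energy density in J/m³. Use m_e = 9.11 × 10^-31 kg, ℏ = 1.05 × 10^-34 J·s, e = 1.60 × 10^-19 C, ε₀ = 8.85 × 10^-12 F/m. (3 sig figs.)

u_au = E_h/a₀³ = m_e⁴e¹⁰/((4πε₀)⁵ℏ⁸)
E_h = 4.38 × 10^-18 J
a₀ = 5.26 × 10^-11 m
E_h/a₀³ = 3.01 × 10^13 J/m³

3.01 × 10^13 J/m³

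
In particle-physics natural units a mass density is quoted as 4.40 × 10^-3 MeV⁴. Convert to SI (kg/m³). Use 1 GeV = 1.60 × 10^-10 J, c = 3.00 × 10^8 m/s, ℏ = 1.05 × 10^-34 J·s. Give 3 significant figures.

1.03 × 10^6 kg/m³

Mass density is [E]/(c²[L]³) = [E]⁴/(ℏ³c⁵).
1 GeV⁴ → 1/(ℏ³c⁵) × (1 GeV in J)⁴ = 2.33 × 10^20 kg/m³.
Convert the energy scale: 4.40 × 10^-3 MeV⁴ = 4.40 × 10^-15 GeV⁴.
Result: 4.40 × 10^-15 × 2.33 × 10^20 = 1.03 × 10^6 kg/m³.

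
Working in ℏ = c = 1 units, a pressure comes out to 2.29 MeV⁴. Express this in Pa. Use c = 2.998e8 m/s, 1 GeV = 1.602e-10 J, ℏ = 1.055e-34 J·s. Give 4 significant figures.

Pressure is [E]/[L]³ = [E]⁴/(ℏc)³.
1 GeV⁴ → 1/(ℏc)³ × (1 GeV in J)⁴ = 2.082e37 Pa.
Convert the energy scale: 2.29 MeV⁴ = 2.29e-12 GeV⁴.
Result: 2.29e-12 × 2.082e37 = 4.767e25 Pa.

4.767e25 Pa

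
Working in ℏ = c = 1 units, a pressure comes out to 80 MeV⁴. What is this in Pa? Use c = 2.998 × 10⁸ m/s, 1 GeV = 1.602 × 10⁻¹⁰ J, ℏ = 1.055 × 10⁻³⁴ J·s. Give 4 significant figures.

Pressure is [E]/[L]³ = [E]⁴/(ℏc)³.
1 GeV⁴ → 1/(ℏc)³ × (1 GeV in J)⁴ = 2.082 × 10³⁷ Pa.
Convert the energy scale: 80 MeV⁴ = 8.00 × 10⁻¹¹ GeV⁴.
Result: 8.00 × 10⁻¹¹ × 2.082 × 10³⁷ = 1.665 × 10²⁷ Pa.

1.665 × 10²⁷ Pa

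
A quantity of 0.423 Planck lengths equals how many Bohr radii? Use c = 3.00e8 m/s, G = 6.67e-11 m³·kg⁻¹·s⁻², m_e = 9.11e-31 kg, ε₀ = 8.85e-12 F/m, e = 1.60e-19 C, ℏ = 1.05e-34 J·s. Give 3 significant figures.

1.30e-25

Planck length: ℓ_P = √(ℏG/c³) = 1.61e-35 m
Bohr radius: a₀ = 4πε₀ℏ²/(m_e e²) = 5.26e-11 m
0.423 × 1.61e-35 / 5.26e-11 = 1.30e-25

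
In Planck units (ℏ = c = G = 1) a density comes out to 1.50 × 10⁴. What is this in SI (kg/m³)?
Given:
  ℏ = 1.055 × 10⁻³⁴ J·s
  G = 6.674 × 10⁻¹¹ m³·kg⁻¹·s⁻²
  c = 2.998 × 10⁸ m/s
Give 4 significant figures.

7.731 × 10¹⁰⁰ kg/m³

One Planck density: ρ_P = c⁵/(ℏG²) = 5.154 × 10⁹⁶ kg/m³.
1.50 × 10⁴ × 5.154 × 10⁹⁶ kg/m³ = 7.731 × 10¹⁰⁰ kg/m³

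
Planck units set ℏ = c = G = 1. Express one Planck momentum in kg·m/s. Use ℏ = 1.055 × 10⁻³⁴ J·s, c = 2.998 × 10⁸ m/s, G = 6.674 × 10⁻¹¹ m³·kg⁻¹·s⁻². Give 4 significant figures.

From ℏ = c = G = 1 the momentum scale is p_P = √(ℏc³/G).
  = √(42.60)
  = 6.527 kg·m/s

6.527 kg·m/s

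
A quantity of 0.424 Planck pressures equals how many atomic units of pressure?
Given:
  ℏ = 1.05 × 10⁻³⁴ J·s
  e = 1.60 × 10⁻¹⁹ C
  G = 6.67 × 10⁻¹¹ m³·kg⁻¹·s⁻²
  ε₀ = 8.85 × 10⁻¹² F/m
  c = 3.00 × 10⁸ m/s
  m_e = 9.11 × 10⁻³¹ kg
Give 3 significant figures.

Planck pressure: p_P = c⁷/(ℏG²) = 4.68 × 10¹¹³ Pa
atomic unit of pressure: P_au = E_h/a₀³ = m_e⁴e¹⁰/((4πε₀)⁵ℏ⁸) = 3.01 × 10¹³ Pa
0.424 × 4.68 × 10¹¹³ / 3.01 × 10¹³ = 6.59 × 10⁹⁹

6.59 × 10⁹⁹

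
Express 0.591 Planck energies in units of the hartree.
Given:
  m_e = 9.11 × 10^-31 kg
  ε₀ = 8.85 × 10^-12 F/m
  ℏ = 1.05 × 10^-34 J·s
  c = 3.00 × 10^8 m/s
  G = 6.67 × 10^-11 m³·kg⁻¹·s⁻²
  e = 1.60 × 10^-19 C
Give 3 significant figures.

2.64 × 10^26

Planck energy: E_P = √(ℏc⁵/G) = 1.96 × 10^9 J
hartree: E_h = m_e e⁴/(4πε₀ℏ)² = 4.38 × 10^-18 J
0.591 × 1.96 × 10^9 / 4.38 × 10^-18 = 2.64 × 10^26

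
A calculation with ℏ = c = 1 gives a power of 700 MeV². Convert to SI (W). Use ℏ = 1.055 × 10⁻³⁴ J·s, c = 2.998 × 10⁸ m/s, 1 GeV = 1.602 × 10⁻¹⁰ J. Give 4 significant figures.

Power is [E]/[T] = [E]²/ℏ.
1 GeV² → 1/ℏ × (1 GeV in J)² = 2.433 × 10¹⁴ W.
Convert the energy scale: 700 MeV² = 7.00 × 10⁻⁴ GeV².
Result: 7.00 × 10⁻⁴ × 2.433 × 10¹⁴ = 1.703 × 10¹¹ W.

1.703 × 10¹¹ W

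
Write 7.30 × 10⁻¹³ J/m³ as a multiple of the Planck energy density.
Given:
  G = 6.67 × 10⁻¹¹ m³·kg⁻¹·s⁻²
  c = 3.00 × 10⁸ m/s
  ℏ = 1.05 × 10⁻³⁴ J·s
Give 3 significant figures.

1.56 × 10⁻¹²⁶

Planck energy density: u_P = c⁷/(ℏG²) = 4.68 × 10¹¹³ J/m³.
7.30 × 10⁻¹³ / 4.68 × 10¹¹³ = 1.56 × 10⁻¹²⁶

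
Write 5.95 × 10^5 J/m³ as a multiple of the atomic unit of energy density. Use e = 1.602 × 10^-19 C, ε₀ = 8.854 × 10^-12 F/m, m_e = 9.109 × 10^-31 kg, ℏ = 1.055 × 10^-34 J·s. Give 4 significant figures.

atomic unit of energy density: u_au = E_h/a₀³ = m_e⁴e¹⁰/((4πε₀)⁵ℏ⁸) = 2.929 × 10^13 J/m³.
5.95 × 10^5 / 2.929 × 10^13 = 2.031 × 10^-8

2.031 × 10^-8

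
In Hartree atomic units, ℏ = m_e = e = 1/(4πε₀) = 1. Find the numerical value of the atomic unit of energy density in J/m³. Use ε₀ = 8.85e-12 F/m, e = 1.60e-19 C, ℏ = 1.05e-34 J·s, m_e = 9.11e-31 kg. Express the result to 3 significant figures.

3.01e13 J/m³

The unique combination of the constants set to 1 with dimensions of energy density is u_au = E_h/a₀³ = m_e⁴e¹⁰/((4πε₀)⁵ℏ⁸).
E_h = 4.38e-18 J
a₀ = 5.26e-11 m
E_h/a₀³ = 3.01e13 J/m³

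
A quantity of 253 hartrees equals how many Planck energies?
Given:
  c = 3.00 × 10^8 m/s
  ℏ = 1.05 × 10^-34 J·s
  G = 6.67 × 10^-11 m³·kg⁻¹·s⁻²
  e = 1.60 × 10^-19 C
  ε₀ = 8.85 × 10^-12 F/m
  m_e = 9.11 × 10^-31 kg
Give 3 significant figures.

5.66 × 10^-25

hartree: E_h = m_e e⁴/(4πε₀ℏ)² = 4.38 × 10^-18 J
Planck energy: E_P = √(ℏc⁵/G) = 1.96 × 10^9 J
253 × 4.38 × 10^-18 / 1.96 × 10^9 = 5.66 × 10^-25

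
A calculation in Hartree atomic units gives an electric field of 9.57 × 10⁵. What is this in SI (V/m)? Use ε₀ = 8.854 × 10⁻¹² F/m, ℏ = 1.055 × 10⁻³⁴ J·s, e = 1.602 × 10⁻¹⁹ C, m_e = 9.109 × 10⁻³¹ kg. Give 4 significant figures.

4.910 × 10¹⁷ V/m

One atomic unit of electric field: E_au = E_h/(e a₀) = m_e²e⁵/((4πε₀)³ℏ⁴) = 5.131 × 10¹¹ V/m.
9.57 × 10⁵ × 5.131 × 10¹¹ V/m = 4.910 × 10¹⁷ V/m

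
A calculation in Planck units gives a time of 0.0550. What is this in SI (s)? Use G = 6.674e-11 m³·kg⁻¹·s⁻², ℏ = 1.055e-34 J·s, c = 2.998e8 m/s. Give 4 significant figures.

One Planck time: t_P = √(ℏG/c⁵) = 5.392e-44 s.
0.0550 × 5.392e-44 s = 2.966e-45 s

2.966e-45 s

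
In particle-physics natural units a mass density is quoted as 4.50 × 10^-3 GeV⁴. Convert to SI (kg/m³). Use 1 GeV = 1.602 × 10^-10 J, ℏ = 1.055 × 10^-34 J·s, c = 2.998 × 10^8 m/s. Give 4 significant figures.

1.042 × 10^18 kg/m³

Mass density is [E]/(c²[L]³) = [E]⁴/(ℏ³c⁵).
1 GeV⁴ → 1/(ℏ³c⁵) × (1 GeV in J)⁴ = 2.316 × 10^20 kg/m³.
Result: 4.50 × 10^-3 × 2.316 × 10^20 = 1.042 × 10^18 kg/m³.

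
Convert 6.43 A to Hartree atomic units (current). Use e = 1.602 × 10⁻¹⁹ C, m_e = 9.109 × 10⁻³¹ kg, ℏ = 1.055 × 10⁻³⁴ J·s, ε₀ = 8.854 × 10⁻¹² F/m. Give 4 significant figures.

972.5

atomic unit of electric current: I_au = e E_h/ℏ = m_e e⁵/((4πε₀)²ℏ³) = 6.612 × 10⁻³ A.
6.43 / 6.612 × 10⁻³ = 972.5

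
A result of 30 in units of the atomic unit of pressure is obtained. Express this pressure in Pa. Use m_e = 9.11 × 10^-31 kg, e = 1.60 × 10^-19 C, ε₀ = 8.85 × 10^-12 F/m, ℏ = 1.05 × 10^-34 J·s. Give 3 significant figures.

One atomic unit of pressure: P_au = E_h/a₀³ = m_e⁴e¹⁰/((4πε₀)⁵ℏ⁸) = 3.01 × 10^13 Pa.
30 × 3.01 × 10^13 Pa = 9.04 × 10^14 Pa

9.04 × 10^14 Pa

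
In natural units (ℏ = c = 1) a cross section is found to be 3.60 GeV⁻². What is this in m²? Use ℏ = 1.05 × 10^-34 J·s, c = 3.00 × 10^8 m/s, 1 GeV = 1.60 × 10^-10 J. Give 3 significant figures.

Area is [L]² = [E]⁻²·(ℏc)²; restore (ℏc)².
1 GeV⁻² → (ℏc)² × (1 GeV in J)⁻² = 3.88 × 10^-32 m².
Result: 3.60 × 3.88 × 10^-32 = 1.40 × 10^-31 m².

1.40 × 10^-31 m²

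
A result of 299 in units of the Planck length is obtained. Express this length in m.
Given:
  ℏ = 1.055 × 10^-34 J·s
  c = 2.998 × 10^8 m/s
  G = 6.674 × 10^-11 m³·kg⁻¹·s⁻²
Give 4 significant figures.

4.833 × 10^-33 m

One Planck length: ℓ_P = √(ℏG/c³) = 1.616 × 10^-35 m.
299 × 1.616 × 10^-35 m = 4.833 × 10^-33 m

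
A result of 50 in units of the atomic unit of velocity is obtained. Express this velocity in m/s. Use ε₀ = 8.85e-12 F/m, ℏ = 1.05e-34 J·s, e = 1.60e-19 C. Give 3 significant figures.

1.10e8 m/s

One atomic unit of velocity: v_au = e²/(4πε₀ℏ) = 2.19e6 m/s.
50 × 2.19e6 m/s = 1.10e8 m/s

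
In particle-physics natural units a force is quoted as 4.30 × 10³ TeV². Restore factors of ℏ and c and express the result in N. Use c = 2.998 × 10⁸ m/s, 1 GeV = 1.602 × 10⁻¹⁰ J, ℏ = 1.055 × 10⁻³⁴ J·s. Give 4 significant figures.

Force is [E]/[L] = [E]²/(ℏc); restore (ℏc)⁻¹.
1 GeV² → 1/(ℏc) × (1 GeV in J)² = 8.114 × 10⁵ N.
Convert the energy scale: 4.30 × 10³ TeV² = 4.30 × 10⁹ GeV².
Result: 4.30 × 10⁹ × 8.114 × 10⁵ = 3.489 × 10¹⁵ N.

3.489 × 10¹⁵ N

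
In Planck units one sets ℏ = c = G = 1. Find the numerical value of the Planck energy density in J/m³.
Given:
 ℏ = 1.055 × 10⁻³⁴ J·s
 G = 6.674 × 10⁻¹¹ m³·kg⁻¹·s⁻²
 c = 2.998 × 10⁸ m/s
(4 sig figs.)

4.632 × 10¹¹³ J/m³

u_P = c⁷/(ℏG²)
  = 2.177 × 10⁵⁹ / 4.699 × 10⁻⁵⁵
  = 4.632 × 10¹¹³ J/m³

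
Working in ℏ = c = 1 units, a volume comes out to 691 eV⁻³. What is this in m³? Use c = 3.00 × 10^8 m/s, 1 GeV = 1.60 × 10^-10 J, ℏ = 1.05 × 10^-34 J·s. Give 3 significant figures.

5.27 × 10^-18 m³

Volume is [L]³ = [E]⁻³·(ℏc)³.
1 GeV⁻³ → (ℏc)³ × (1 GeV in J)⁻³ = 7.63 × 10^-48 m³.
Convert the energy scale: 691 eV⁻³ = 6.91 × 10^29 GeV⁻³.
Result: 6.91 × 10^29 × 7.63 × 10^-48 = 5.27 × 10^-18 m³.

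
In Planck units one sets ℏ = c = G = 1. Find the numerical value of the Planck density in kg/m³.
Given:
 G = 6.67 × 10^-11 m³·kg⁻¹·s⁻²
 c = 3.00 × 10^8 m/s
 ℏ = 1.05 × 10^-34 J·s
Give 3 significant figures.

ρ_P = c⁵/(ℏG²)
  = 2.43 × 10^42 / 4.67 × 10^-55
  = 5.20 × 10^96 kg/m³

5.20 × 10^96 kg/m³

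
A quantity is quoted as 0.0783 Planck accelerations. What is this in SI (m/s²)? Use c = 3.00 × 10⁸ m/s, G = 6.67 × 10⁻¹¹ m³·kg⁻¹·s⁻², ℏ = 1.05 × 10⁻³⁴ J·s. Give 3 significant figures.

4.38 × 10⁵⁰ m/s²

One Planck acceleration: a_P = √(c⁷/(ℏG)) = 5.59 × 10⁵¹ m/s².
0.0783 × 5.59 × 10⁵¹ m/s² = 4.38 × 10⁵⁰ m/s²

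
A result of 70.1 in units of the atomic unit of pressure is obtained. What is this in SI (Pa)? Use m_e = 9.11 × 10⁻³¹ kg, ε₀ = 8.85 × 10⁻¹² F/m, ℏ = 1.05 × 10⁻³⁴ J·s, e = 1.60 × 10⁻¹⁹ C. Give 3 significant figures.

2.11 × 10¹⁵ Pa

One atomic unit of pressure: P_au = E_h/a₀³ = m_e⁴e¹⁰/((4πε₀)⁵ℏ⁸) = 3.01 × 10¹³ Pa.
70.1 × 3.01 × 10¹³ Pa = 2.11 × 10¹⁵ Pa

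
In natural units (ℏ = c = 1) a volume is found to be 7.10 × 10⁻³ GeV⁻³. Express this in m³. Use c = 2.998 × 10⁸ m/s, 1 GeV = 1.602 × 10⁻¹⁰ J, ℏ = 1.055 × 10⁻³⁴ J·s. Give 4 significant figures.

Volume is [L]³ = [E]⁻³·(ℏc)³.
1 GeV⁻³ → (ℏc)³ × (1 GeV in J)⁻³ = 7.696 × 10⁻⁴⁸ m³.
Result: 7.10 × 10⁻³ × 7.696 × 10⁻⁴⁸ = 5.464 × 10⁻⁵⁰ m³.

5.464 × 10⁻⁵⁰ m³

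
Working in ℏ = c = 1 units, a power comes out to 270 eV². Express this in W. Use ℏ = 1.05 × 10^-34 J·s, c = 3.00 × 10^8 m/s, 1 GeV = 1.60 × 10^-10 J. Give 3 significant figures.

Power is [E]/[T] = [E]²/ℏ.
1 GeV² → 1/ℏ × (1 GeV in J)² = 2.44 × 10^14 W.
Convert the energy scale: 270 eV² = 2.70 × 10^-16 GeV².
Result: 2.70 × 10^-16 × 2.44 × 10^14 = 0.0658 W.

0.0658 W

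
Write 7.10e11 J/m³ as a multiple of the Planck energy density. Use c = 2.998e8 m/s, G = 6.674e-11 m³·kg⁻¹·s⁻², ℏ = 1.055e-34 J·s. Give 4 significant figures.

1.533e-102

Planck energy density: u_P = c⁷/(ℏG²) = 4.632e113 J/m³.
7.10e11 / 4.632e113 = 1.533e-102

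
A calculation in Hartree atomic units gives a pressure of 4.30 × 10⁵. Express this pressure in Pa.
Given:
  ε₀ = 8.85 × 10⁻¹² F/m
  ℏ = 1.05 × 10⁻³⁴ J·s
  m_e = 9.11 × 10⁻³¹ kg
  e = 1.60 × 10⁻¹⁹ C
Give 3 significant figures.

One atomic unit of pressure: P_au = E_h/a₀³ = m_e⁴e¹⁰/((4πε₀)⁵ℏ⁸) = 3.01 × 10¹³ Pa.
4.30 × 10⁵ × 3.01 × 10¹³ Pa = 1.30 × 10¹⁹ Pa

1.30 × 10¹⁹ Pa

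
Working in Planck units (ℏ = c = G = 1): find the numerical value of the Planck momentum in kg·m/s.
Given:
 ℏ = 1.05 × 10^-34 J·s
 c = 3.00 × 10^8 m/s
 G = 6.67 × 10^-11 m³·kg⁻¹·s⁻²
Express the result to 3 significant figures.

6.52 kg·m/s

The unique combination of the constants set to 1 with dimensions of momentum is p_P = √(ℏc³/G).
  = √(42.5)
  = 6.52 kg·m/s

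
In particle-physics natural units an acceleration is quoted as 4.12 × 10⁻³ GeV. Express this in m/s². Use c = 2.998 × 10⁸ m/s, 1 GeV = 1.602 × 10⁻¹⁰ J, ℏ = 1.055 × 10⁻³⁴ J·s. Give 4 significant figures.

Acceleration is [L]/[T]² = c·[E]/ℏ.
1 GeV → c/ℏ × (1 GeV in J) = 4.552 × 10³² m/s².
Result: 4.12 × 10⁻³ × 4.552 × 10³² = 1.876 × 10³⁰ m/s².

1.876 × 10³⁰ m/s²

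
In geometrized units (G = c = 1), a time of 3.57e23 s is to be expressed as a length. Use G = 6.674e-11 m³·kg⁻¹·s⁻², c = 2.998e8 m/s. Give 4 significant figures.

Time → length via c.
3.57e23 s × (c) = 1.070e32 m

1.070e32 m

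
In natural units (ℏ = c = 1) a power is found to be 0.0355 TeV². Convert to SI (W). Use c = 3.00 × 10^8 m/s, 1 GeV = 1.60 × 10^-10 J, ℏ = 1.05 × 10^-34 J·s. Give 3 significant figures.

Power is [E]/[T] = [E]²/ℏ.
1 GeV² → 1/ℏ × (1 GeV in J)² = 2.44 × 10^14 W.
Convert the energy scale: 0.0355 TeV² = 3.55 × 10^4 GeV².
Result: 3.55 × 10^4 × 2.44 × 10^14 = 8.66 × 10^18 W.

8.66 × 10^18 W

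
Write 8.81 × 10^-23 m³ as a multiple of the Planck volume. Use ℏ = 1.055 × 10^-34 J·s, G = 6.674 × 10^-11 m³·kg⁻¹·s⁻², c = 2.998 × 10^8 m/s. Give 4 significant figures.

Planck volume: V_P = (ℏG/c³)^(3/2) = 4.224 × 10^-105 m³.
8.81 × 10^-23 / 4.224 × 10^-105 = 2.086 × 10^82

2.086 × 10^82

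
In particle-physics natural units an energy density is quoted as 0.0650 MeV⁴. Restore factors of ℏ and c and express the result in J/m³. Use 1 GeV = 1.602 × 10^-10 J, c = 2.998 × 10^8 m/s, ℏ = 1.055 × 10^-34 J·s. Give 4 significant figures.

1.353 × 10^24 J/m³

[E]/[L]³ = [E]⁴/(ℏc)³; restore (ℏc)⁻³.
1 GeV⁴ → 1/(ℏc)³ × (1 GeV in J)⁴ = 2.082 × 10^37 J/m³.
Convert the energy scale: 0.0650 MeV⁴ = 6.50 × 10^-14 GeV⁴.
Result: 6.50 × 10^-14 × 2.082 × 10^37 = 1.353 × 10^24 J/m³.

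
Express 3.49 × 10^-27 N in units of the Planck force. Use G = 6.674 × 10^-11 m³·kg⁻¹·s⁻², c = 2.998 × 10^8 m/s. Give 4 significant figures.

Planck force: F_P = c⁴/G = 1.210 × 10^44 N.
3.49 × 10^-27 / 1.210 × 10^44 = 2.883 × 10^-71

2.883 × 10^-71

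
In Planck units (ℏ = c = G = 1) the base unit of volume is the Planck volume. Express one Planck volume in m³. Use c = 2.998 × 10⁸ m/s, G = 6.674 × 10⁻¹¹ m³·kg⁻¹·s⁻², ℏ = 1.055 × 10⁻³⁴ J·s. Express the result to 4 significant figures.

4.224 × 10⁻¹⁰⁵ m³

V_P = (ℏG/c³)^(3/2)
  = √(1.784 × 10⁻²⁰⁹)
  = 4.224 × 10⁻¹⁰⁵ m³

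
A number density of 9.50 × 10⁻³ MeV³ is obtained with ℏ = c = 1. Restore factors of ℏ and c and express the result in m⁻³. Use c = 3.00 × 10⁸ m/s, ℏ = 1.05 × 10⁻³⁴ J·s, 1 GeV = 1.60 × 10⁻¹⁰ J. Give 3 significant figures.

1.24 × 10³⁶ m⁻³

Number density is [L]⁻³ = [E]³/(ℏc)³.
1 GeV³ → 1/(ℏc)³ × (1 GeV in J)³ = 1.31 × 10⁴⁷ m⁻³.
Convert the energy scale: 9.50 × 10⁻³ MeV³ = 9.50 × 10⁻¹² GeV³.
Result: 9.50 × 10⁻¹² × 1.31 × 10⁴⁷ = 1.24 × 10³⁶ m⁻³.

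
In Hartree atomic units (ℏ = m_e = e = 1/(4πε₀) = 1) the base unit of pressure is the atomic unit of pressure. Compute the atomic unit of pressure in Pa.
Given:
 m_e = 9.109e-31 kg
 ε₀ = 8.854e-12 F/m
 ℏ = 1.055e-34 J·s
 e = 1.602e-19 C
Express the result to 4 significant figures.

2.929e13 Pa

P_au = E_h/a₀³ = m_e⁴e¹⁰/((4πε₀)⁵ℏ⁸)
E_h = 4.354e-18 J
a₀ = 5.297e-11 m
E_h/a₀³ = 2.929e13 Pa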